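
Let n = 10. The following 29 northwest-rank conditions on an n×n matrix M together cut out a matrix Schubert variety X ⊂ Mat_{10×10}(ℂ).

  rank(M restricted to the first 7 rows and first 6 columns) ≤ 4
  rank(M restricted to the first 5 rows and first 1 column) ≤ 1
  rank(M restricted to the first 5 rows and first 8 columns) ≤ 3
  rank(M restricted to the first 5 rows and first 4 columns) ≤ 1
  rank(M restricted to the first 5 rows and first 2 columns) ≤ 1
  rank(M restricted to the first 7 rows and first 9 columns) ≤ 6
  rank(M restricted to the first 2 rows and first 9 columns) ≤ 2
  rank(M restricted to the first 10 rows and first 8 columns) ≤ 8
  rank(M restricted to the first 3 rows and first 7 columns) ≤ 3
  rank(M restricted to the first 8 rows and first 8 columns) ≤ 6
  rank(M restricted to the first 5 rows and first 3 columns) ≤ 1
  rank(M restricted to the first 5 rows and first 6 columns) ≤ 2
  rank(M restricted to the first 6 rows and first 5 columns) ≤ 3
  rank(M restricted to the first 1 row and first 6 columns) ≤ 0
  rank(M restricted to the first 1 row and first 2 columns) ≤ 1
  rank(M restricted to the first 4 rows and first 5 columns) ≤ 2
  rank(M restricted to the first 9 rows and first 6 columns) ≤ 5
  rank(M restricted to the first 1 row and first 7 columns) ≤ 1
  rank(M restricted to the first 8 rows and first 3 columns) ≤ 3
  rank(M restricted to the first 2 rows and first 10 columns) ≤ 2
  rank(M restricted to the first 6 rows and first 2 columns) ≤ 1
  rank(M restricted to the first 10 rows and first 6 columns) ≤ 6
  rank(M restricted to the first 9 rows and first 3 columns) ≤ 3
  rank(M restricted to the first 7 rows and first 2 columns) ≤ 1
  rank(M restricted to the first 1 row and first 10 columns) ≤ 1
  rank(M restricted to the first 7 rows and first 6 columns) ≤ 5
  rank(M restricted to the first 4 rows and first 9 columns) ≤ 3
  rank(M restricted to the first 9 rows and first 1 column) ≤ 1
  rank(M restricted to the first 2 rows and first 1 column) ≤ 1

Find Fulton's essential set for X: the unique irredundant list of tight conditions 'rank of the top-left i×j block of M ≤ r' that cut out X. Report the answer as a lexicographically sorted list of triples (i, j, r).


Rank table r_w(10×10) implied by the 29 constraints:

  row 1: 0  0  0  0  0  0  1  1  1  1
  row 2: 1  1  1  1  1  1  2  2  2  2
  row 3: 1  1  1  1  2  2  3  3  3  3
  row 4: 1  1  1  1  2  2  3  3  3  4
  row 5: 1  1  1  1  2  2  3  3  4  5
  row 6: 1  1  2  2  3  3  4  4  5  6
  row 7: 1  1  2  3  4  4  5  5  6  7
  row 8: 1  2  3  4  5  5  6  6  7  8
  row 9: 1  2  3  4  5  5  6  7  8  9
  row 10: 1  2  3  4  5  6  7  8  9  10

reading off 1-entries of Δ²R: w = (7, 1, 5, 10, 9, 3, 4, 2, 8, 6).

Fulton essential set (7 of the 23 Rothe cells):

[(1, 6, 0), (4, 9, 3), (5, 4, 1), (5, 6, 2), (5, 8, 3), (7, 2, 1), (9, 6, 5)]


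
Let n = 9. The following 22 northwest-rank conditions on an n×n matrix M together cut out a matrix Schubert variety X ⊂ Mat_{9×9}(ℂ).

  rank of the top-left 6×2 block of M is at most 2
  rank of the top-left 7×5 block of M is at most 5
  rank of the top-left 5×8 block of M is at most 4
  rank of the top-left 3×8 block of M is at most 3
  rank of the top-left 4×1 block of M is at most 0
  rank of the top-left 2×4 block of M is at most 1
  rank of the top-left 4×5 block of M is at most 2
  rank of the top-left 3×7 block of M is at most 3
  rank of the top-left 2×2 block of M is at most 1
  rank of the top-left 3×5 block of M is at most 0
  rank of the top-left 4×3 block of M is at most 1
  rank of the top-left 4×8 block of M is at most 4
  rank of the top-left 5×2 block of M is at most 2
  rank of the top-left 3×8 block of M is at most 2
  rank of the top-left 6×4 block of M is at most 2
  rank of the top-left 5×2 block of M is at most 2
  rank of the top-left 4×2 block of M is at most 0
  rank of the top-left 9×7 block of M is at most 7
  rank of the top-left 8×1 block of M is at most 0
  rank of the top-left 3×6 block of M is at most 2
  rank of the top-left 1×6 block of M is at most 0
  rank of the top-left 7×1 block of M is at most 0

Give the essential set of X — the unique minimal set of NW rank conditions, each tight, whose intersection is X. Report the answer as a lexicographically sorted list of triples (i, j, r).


Reconstructing r_w from the 22 given conditions:

  R[1]: 0 | 0 | 0 | 0 | 0 | 0 | 1 | 1 | 1
  R[2]: 0 | 0 | 0 | 0 | 0 | 1 | 2 | 2 | 2
  R[3]: 0 | 0 | 0 | 0 | 0 | 1 | 2 | 2 | 3
  R[4]: 0 | 0 | 1 | 1 | 1 | 2 | 3 | 3 | 4
  R[5]: 0 | 1 | 2 | 2 | 2 | 3 | 4 | 4 | 5
  R[6]: 0 | 1 | 2 | 2 | 3 | 4 | 5 | 5 | 6
  R[7]: 0 | 1 | 2 | 3 | 4 | 5 | 6 | 6 | 7
  R[8]: 0 | 1 | 2 | 3 | 4 | 5 | 6 | 7 | 8
  R[9]: 1 | 2 | 3 | 4 | 5 | 6 | 7 | 8 | 9

the unique w with this rank table is (7, 6, 9, 3, 2, 5, 4, 8, 1).

|D(w)|=24, |Ess(w)|=6:

[(1, 6, 0), (3, 5, 0), (3, 8, 2), (4, 2, 0), (6, 4, 2), (8, 1, 0)]


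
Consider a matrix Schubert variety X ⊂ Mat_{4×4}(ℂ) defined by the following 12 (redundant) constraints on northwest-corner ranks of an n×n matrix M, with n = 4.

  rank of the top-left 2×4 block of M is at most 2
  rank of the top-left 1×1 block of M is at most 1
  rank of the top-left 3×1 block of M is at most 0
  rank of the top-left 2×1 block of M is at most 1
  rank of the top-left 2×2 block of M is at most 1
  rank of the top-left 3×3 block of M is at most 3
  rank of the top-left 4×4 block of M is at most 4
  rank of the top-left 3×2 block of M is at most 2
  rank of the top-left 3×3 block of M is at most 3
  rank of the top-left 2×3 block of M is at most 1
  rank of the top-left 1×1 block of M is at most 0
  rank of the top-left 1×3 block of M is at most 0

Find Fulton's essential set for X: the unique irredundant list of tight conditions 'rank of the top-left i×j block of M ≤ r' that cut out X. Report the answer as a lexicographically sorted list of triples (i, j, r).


Computing R[i][j] = min implied NW-rank bound (n=4, 12 conditions):

  i=1: 0, 0, 0, 1
  i=2: 0, 1, 1, 2
  i=3: 0, 1, 2, 3
  i=4: 1, 2, 3, 4

so w = (4, 2, 3, 1).

Rothe diagram D(w) (5 cells), 2 SE-corners (essential conditions):

[(1, 3, 0), (3, 1, 0)]


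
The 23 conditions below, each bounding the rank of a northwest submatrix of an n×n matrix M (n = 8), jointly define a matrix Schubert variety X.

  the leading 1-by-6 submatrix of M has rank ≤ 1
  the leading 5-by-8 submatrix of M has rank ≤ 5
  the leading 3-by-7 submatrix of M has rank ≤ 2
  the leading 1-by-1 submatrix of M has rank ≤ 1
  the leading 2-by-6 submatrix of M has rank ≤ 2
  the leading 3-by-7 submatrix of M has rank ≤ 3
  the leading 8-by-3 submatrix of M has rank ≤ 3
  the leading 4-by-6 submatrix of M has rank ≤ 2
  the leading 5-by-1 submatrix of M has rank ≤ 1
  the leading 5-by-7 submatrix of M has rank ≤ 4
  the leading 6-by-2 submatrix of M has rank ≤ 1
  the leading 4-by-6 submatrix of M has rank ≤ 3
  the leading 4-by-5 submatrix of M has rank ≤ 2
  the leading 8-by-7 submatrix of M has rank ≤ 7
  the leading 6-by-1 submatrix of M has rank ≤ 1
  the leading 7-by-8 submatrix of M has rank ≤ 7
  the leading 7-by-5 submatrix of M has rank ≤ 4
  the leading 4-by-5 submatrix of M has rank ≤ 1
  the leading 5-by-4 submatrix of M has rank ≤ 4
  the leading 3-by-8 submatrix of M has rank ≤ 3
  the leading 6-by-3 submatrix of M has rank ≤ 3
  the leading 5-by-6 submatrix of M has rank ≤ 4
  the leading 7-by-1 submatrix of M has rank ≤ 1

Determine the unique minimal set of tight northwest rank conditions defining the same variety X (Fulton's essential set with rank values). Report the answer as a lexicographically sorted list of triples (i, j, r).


Propagating the 23 rank bounds to every northwest block:

  row 1: 1 1 1 1 1 1 1 1
  row 2: 1 1 1 1 1 2 2 2
  row 3: 1 1 1 1 1 2 2 3
  row 4: 1 1 1 1 1 2 3 4
  row 5: 1 1 2 2 2 3 4 5
  row 6: 1 1 2 3 3 4 5 6
  row 7: 1 2 3 4 4 5 6 7
  row 8: 1 2 3 4 5 6 7 8

so w = (1, 6, 8, 7, 3, 4, 2, 5).

Rothe diagram D(w) (15 cells), 3 SE-corners (essential conditions):

[(3, 7, 2), (4, 5, 1), (6, 2, 1)]


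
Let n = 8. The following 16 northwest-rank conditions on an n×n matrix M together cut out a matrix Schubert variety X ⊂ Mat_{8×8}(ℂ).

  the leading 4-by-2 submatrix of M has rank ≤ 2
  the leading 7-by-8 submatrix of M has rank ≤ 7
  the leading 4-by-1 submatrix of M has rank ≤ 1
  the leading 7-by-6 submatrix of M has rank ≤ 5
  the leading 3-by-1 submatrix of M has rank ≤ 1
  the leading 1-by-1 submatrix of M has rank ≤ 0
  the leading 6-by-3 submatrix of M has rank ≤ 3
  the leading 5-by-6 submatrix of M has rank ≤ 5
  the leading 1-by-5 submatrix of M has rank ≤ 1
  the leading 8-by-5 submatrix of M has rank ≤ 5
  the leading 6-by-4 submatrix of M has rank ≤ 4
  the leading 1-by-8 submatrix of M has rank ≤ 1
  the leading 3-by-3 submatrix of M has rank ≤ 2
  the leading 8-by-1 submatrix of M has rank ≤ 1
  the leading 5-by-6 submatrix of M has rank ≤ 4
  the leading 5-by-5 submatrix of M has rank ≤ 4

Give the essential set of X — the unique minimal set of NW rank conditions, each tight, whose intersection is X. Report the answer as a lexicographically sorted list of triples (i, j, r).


Recovering R(i,j) via the rank-extension bound from the 16 conditions:

  0, 1, 1, 1, 1, 1, 1, 1
  1, 2, 2, 2, 2, 2, 2, 2
  1, 2, 2, 3, 3, 3, 3, 3
  1, 2, 3, 4, 4, 4, 4, 4
  1, 2, 3, 4, 4, 4, 5, 5
  1, 2, 3, 4, 5, 5, 6, 6
  1, 2, 3, 4, 5, 5, 6, 7
  1, 2, 3, 4, 5, 6, 7, 8

the unique w with this rank table is (2, 1, 4, 3, 7, 5, 8, 6).

4 SE-corners of the 5-cell Rothe diagram give Ess(w):

[(1, 1, 0), (3, 3, 2), (5, 6, 4), (7, 6, 5)]


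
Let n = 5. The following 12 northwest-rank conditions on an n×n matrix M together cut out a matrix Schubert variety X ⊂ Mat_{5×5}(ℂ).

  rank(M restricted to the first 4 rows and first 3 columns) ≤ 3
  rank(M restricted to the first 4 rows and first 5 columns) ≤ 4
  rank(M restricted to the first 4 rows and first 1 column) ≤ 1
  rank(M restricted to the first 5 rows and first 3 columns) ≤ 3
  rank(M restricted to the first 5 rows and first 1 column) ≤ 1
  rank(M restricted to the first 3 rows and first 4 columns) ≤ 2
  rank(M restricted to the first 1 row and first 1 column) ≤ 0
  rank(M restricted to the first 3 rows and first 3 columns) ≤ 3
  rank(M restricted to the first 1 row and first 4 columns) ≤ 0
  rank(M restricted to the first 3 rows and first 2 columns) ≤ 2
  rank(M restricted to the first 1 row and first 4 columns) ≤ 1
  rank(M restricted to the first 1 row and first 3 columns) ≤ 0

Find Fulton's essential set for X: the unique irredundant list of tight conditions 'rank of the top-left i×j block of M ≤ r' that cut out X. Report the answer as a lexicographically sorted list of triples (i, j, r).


Recovering R(i,j) via the rank-extension bound from the 12 conditions:

  i=1: 0  0  0  0  1
  i=2: 1  1  1  1  2
  i=3: 1  2  2  2  3
  i=4: 1  2  3  3  4
  i=5: 1  2  3  4  5

hence w(1..5) = (5, 1, 2, 3, 4).

|D(w)|=4, |Ess(w)|=1:

[(1, 4, 0)]


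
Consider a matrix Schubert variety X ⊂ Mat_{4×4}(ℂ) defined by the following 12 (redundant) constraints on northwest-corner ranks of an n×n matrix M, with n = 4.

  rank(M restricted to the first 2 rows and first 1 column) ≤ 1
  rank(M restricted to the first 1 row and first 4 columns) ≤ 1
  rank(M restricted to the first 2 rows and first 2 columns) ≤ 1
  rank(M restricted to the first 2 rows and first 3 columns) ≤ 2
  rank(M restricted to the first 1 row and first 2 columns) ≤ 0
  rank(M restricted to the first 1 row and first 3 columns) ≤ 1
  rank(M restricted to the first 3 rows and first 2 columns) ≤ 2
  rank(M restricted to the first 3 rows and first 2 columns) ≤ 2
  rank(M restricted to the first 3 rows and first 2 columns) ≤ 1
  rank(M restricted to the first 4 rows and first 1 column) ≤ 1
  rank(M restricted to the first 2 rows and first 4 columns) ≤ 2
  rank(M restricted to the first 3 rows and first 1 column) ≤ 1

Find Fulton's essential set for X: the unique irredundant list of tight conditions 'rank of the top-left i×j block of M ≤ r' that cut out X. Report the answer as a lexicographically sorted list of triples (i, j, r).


The tightest implied rank at each (i,j), from the 12 conditions:

  0 0 1 1
  1 1 2 2
  1 1 2 3
  1 2 3 4

so w = (3, 1, 4, 2).

Fulton essential set (2 of the 3 Rothe cells):

[(1, 2, 0), (3, 2, 1)]


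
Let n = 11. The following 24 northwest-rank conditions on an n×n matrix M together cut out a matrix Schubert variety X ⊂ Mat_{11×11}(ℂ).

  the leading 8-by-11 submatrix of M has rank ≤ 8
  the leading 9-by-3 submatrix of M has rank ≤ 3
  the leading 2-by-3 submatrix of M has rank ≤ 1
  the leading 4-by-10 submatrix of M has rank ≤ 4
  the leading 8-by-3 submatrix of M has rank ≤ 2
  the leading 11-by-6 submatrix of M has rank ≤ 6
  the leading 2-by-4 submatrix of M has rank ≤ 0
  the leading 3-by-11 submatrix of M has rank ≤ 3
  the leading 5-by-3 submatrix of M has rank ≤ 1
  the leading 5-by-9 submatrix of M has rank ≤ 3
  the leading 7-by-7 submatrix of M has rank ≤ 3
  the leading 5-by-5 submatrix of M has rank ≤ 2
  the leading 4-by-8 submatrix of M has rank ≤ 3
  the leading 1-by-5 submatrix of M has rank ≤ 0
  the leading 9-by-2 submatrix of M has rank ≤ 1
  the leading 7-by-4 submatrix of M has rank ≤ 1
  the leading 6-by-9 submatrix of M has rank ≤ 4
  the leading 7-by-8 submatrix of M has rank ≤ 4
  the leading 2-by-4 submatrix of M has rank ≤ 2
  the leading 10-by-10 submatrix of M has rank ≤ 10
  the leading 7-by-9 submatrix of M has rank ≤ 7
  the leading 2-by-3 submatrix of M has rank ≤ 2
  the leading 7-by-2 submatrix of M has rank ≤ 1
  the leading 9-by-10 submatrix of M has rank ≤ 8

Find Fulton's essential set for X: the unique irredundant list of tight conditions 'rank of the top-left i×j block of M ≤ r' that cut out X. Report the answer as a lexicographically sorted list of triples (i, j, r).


Propagating the 24 rank bounds to every northwest block:

  row 1: 0 0 0 0 0 1 1 1 1 1 1
  row 2: 0 0 0 0 1 2 2 2 2 2 2
  row 3: 1 1 1 1 2 3 3 3 3 3 3
  row 4: 1 1 1 1 2 3 3 3 3 4 4
  row 5: 1 1 1 1 2 3 3 3 3 4 5
  row 6: 1 1 1 1 2 3 3 4 4 5 6
  row 7: 1 1 1 1 2 3 3 4 5 6 7
  row 8: 1 1 2 2 3 4 4 5 6 7 8
  row 9: 1 1 2 3 4 5 5 6 7 8 9
  row 10: 1 2 3 4 5 6 6 7 8 9 10
  row 11: 1 2 3 4 5 6 7 8 9 10 11

hence w(1..11) = (6, 5, 1, 10, 11, 8, 9, 3, 4, 2, 7).

D(w) has 31 cells with 6 SE-corners; essential set:

[(1, 5, 0), (2, 4, 0), (5, 9, 3), (7, 4, 1), (7, 7, 3), (9, 2, 1)]


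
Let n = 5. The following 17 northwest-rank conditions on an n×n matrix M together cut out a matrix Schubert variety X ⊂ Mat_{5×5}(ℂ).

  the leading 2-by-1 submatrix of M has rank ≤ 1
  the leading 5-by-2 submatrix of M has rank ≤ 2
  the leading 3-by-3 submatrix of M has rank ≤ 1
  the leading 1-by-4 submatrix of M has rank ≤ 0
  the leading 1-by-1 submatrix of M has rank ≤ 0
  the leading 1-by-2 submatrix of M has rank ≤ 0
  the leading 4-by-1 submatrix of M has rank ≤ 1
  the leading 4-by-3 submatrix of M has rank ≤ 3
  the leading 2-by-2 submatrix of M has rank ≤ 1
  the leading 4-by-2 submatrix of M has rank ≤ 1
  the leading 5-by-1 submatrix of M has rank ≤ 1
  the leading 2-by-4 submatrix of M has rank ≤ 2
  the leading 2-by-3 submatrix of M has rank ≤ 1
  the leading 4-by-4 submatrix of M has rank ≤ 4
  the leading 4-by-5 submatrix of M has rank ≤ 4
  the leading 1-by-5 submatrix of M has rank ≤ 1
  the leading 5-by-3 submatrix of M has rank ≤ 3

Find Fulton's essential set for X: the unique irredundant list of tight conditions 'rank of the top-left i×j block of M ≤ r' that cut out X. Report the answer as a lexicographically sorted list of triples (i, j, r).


Recovering R(i,j) via the rank-extension bound from the 17 conditions:

  R[1]: 0  0  0  0  1
  R[2]: 1  1  1  1  2
  R[3]: 1  1  1  2  3
  R[4]: 1  1  2  3  4
  R[5]: 1  2  3  4  5

reading off 1-entries of Δ²R: w = (5, 1, 4, 3, 2).

3 SE-corners of the 7-cell Rothe diagram give Ess(w):

[(1, 4, 0), (3, 3, 1), (4, 2, 1)]


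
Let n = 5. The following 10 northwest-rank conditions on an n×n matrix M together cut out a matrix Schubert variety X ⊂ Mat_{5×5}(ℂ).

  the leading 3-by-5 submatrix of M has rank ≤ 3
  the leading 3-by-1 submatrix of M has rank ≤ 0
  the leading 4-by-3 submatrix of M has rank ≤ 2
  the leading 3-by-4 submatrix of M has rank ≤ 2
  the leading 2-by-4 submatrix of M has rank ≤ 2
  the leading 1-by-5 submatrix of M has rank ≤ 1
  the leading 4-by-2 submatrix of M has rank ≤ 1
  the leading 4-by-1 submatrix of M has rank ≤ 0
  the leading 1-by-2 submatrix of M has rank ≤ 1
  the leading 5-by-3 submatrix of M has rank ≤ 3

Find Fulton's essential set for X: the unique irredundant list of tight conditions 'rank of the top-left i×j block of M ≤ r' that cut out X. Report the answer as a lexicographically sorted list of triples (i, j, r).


Propagating the 10 rank bounds to every northwest block:

  0  1  1  1  1
  0  1  2  2  2
  0  1  2  2  3
  0  1  2  3  4
  1  2  3  4  5

hence w(1..5) = (2, 3, 5, 4, 1).

2 SE-corners of the 5-cell Rothe diagram give Ess(w):

[(3, 4, 2), (4, 1, 0)]


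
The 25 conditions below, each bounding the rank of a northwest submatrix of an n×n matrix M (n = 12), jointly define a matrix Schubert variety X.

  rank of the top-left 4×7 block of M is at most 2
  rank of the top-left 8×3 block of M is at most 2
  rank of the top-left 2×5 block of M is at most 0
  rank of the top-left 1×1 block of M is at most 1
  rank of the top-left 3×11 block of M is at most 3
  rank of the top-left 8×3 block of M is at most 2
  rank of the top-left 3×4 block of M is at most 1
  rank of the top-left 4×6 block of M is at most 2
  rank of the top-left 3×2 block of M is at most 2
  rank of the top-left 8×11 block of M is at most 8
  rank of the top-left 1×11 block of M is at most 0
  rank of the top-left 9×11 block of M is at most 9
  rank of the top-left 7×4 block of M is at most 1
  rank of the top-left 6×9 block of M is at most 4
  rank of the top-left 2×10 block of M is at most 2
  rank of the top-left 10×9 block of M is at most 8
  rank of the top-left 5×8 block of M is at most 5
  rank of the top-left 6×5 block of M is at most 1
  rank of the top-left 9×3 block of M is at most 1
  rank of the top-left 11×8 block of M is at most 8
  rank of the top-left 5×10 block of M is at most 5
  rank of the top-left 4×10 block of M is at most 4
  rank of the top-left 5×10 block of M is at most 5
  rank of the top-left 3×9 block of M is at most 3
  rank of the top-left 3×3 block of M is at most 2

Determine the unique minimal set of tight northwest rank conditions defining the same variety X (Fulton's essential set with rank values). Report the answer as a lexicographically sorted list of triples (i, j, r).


Rank table r_w(12×12) implied by the 25 constraints:

  R[1]: 0 | 0 | 0 | 0 | 0 | 0 | 0 | 0 | 0 | 0 | 0 | 1
  R[2]: 0 | 0 | 0 | 0 | 0 | 1 | 1 | 1 | 1 | 1 | 1 | 2
  R[3]: 1 | 1 | 1 | 1 | 1 | 2 | 2 | 2 | 2 | 2 | 2 | 3
  R[4]: 1 | 1 | 1 | 1 | 1 | 2 | 2 | 3 | 3 | 3 | 3 | 4
  R[5]: 1 | 1 | 1 | 1 | 1 | 2 | 3 | 4 | 4 | 4 | 4 | 5
  R[6]: 1 | 1 | 1 | 1 | 1 | 2 | 3 | 4 | 4 | 5 | 5 | 6
  R[7]: 1 | 1 | 1 | 1 | 2 | 3 | 4 | 5 | 5 | 6 | 6 | 7
  R[8]: 1 | 1 | 1 | 2 | 3 | 4 | 5 | 6 | 6 | 7 | 7 | 8
  R[9]: 1 | 1 | 1 | 2 | 3 | 4 | 5 | 6 | 7 | 8 | 8 | 9
  R[10]: 1 | 2 | 2 | 3 | 4 | 5 | 6 | 7 | 8 | 9 | 9 | 10
  R[11]: 1 | 2 | 3 | 4 | 5 | 6 | 7 | 8 | 9 | 10 | 10 | 11
  R[12]: 1 | 2 | 3 | 4 | 5 | 6 | 7 | 8 | 9 | 10 | 11 | 12

second differences of R give the permutation w = (12, 6, 1, 8, 7, 10, 5, 4, 9, 2, 3, 11).

7 SE-corners of the 37-cell Rothe diagram give Ess(w):

[(1, 11, 0), (2, 5, 0), (4, 7, 2), (6, 5, 1), (6, 9, 4), (7, 4, 1), (9, 3, 1)]


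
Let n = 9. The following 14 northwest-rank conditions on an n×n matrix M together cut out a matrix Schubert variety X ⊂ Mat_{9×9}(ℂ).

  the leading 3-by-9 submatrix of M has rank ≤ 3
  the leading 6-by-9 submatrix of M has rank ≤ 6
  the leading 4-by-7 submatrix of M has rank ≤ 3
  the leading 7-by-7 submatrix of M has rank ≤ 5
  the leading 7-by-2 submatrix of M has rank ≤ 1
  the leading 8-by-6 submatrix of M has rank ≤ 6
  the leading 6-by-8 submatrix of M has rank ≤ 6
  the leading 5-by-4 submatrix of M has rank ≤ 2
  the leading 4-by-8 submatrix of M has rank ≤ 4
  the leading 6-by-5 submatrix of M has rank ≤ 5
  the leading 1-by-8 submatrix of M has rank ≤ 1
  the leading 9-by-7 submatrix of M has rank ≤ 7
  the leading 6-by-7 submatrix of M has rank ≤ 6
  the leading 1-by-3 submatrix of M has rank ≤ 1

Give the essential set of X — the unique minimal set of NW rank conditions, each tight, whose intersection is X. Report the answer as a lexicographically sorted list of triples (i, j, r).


Reconstructing r_w from the 14 given conditions:

  1 | 1 | 1 | 1 | 1 | 1 | 1 | 1 | 1
  1 | 1 | 2 | 2 | 2 | 2 | 2 | 2 | 2
  1 | 1 | 2 | 2 | 3 | 3 | 3 | 3 | 3
  1 | 1 | 2 | 2 | 3 | 3 | 3 | 4 | 4
  1 | 1 | 2 | 2 | 3 | 4 | 4 | 5 | 5
  1 | 1 | 2 | 3 | 4 | 5 | 5 | 6 | 6
  1 | 1 | 2 | 3 | 4 | 5 | 5 | 6 | 7
  1 | 2 | 3 | 4 | 5 | 6 | 6 | 7 | 8
  1 | 2 | 3 | 4 | 5 | 6 | 7 | 8 | 9

hence w(1..9) = (1, 3, 5, 8, 6, 4, 9, 2, 7).

D(w) has 12 cells with 4 SE-corners; essential set:

[(4, 7, 3), (5, 4, 2), (7, 2, 1), (7, 7, 5)]


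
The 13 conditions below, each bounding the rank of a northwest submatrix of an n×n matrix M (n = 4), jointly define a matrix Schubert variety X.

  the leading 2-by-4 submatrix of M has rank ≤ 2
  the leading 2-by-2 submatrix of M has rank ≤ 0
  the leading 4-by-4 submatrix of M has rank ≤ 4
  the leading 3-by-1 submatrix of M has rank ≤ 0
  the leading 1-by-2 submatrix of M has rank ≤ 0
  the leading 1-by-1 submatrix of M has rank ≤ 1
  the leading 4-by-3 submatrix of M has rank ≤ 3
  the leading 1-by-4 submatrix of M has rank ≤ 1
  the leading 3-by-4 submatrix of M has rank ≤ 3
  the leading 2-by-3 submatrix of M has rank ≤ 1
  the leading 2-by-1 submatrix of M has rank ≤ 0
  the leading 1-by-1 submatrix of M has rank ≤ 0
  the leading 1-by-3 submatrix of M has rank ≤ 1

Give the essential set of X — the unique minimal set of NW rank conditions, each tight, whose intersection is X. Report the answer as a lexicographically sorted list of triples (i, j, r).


The tightest implied rank at each (i,j), from the 13 conditions:

  0 0 1 1
  0 0 1 2
  0 1 2 3
  1 2 3 4

so w = (3, 4, 2, 1).

|D(w)|=5, |Ess(w)|=2:

[(2, 2, 0), (3, 1, 0)]


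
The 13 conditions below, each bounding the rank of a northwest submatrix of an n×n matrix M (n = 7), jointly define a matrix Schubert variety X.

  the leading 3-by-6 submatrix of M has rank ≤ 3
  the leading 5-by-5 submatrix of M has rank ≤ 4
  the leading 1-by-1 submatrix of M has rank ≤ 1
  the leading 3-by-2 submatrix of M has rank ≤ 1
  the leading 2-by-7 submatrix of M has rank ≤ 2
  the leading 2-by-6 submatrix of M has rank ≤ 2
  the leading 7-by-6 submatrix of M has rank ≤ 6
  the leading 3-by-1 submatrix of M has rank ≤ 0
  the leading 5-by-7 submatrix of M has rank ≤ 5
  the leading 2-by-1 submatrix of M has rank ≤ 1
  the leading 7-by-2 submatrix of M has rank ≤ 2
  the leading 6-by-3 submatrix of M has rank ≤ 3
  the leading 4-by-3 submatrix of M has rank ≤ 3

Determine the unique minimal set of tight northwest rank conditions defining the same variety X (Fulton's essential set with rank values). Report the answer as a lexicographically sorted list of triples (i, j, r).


Computing R[i][j] = min implied NW-rank bound (n=7, 13 conditions):

  i=1: 0, 1, 1, 1, 1, 1, 1
  i=2: 0, 1, 2, 2, 2, 2, 2
  i=3: 0, 1, 2, 3, 3, 3, 3
  i=4: 1, 2, 3, 4, 4, 4, 4
  i=5: 1, 2, 3, 4, 4, 5, 5
  i=6: 1, 2, 3, 4, 5, 6, 6
  i=7: 1, 2, 3, 4, 5, 6, 7

second differences of R give the permutation w = (2, 3, 4, 1, 6, 5, 7).

2 SE-corners of the 4-cell Rothe diagram give Ess(w):

[(3, 1, 0), (5, 5, 4)]


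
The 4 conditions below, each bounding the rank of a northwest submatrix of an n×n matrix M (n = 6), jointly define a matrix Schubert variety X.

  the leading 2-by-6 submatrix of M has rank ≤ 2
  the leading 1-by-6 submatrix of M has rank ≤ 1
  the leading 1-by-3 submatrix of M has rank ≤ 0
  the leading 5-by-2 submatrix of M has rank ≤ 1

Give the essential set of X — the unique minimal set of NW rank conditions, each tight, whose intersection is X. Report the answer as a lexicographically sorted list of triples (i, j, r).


The tightest implied rank at each (i,j), from the 4 conditions:

  0  0  0  1  1  1
  1  1  1  2  2  2
  1  1  2  3  3  3
  1  1  2  3  4  4
  1  1  2  3  4  5
  1  2  3  4  5  6

so w = (4, 1, 3, 5, 6, 2).

|D(w)|=6, |Ess(w)|=2:

[(1, 3, 0), (5, 2, 1)]


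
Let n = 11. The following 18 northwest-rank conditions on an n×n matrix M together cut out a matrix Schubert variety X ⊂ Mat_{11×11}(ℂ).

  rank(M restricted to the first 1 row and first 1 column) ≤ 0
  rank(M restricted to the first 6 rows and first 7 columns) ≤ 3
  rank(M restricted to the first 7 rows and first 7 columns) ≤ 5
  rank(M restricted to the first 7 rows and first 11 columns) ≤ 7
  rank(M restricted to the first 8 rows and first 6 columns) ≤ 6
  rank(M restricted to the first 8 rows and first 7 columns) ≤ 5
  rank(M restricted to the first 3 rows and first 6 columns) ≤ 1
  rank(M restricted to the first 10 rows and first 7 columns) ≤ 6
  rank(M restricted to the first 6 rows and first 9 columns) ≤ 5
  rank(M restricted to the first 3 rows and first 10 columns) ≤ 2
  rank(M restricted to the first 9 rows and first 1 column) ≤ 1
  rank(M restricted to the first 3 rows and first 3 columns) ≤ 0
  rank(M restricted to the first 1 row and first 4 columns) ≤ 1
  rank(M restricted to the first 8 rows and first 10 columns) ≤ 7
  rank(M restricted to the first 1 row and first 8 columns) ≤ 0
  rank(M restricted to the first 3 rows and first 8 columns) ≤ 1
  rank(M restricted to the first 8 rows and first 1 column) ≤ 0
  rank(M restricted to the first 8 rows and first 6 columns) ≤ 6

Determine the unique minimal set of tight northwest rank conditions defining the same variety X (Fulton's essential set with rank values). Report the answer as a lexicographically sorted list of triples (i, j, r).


Recovering R(i,j) via the rank-extension bound from the 18 conditions:

  R[1]: 0 | 0 | 0 | 0 | 0 | 0 | 0 | 0 | 1 | 1 | 1
  R[2]: 0 | 0 | 0 | 1 | 1 | 1 | 1 | 1 | 2 | 2 | 2
  R[3]: 0 | 0 | 0 | 1 | 1 | 1 | 1 | 1 | 2 | 2 | 3
  R[4]: 0 | 1 | 1 | 2 | 2 | 2 | 2 | 2 | 3 | 3 | 4
  R[5]: 0 | 1 | 2 | 3 | 3 | 3 | 3 | 3 | 4 | 4 | 5
  R[6]: 0 | 1 | 2 | 3 | 3 | 3 | 3 | 4 | 5 | 5 | 6
  R[7]: 0 | 1 | 2 | 3 | 4 | 4 | 4 | 5 | 6 | 6 | 7
  R[8]: 0 | 1 | 2 | 3 | 4 | 5 | 5 | 6 | 7 | 7 | 8
  R[9]: 1 | 2 | 3 | 4 | 5 | 6 | 6 | 7 | 8 | 8 | 9
  R[10]: 1 | 2 | 3 | 4 | 5 | 6 | 6 | 7 | 8 | 9 | 10
  R[11]: 1 | 2 | 3 | 4 | 5 | 6 | 7 | 8 | 9 | 10 | 11

so w = (9, 4, 11, 2, 3, 8, 5, 6, 1, 10, 7).

|D(w)|=28, |Ess(w)|=7:

[(1, 8, 0), (3, 3, 0), (3, 8, 1), (3, 10, 2), (6, 7, 3), (8, 1, 0), (10, 7, 6)]


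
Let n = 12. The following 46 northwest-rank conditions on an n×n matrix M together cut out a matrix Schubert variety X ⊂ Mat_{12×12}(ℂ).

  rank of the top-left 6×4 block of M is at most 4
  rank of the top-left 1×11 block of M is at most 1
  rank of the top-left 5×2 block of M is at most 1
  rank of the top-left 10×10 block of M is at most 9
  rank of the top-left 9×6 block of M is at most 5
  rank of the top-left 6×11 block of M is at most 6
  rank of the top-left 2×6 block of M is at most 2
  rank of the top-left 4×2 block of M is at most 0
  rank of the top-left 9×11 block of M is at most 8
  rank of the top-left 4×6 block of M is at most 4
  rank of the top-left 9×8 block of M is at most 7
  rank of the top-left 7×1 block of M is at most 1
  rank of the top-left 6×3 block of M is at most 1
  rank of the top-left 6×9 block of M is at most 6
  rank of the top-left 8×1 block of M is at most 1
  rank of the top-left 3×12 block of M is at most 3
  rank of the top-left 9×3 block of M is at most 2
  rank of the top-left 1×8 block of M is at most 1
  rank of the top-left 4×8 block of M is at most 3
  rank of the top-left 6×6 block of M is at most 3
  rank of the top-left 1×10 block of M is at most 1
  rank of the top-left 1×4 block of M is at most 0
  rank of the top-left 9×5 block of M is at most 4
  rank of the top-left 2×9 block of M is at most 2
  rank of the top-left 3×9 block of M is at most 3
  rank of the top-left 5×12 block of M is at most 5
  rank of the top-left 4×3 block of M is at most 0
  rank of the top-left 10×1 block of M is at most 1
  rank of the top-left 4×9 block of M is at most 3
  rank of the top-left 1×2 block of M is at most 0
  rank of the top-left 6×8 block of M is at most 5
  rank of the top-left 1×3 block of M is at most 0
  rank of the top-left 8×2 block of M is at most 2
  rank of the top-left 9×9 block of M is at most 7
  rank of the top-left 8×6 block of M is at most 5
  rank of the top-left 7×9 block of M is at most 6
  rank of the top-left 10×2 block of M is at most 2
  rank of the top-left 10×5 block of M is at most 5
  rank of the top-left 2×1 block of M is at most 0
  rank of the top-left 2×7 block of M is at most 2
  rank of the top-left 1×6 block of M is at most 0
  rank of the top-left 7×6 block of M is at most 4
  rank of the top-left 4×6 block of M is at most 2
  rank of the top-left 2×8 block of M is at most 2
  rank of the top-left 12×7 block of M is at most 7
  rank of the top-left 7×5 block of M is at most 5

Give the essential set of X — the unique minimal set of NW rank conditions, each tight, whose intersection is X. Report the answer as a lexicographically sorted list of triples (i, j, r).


Computing R[i][j] = min implied NW-rank bound (n=12, 46 conditions):

  0, 0, 0, 0, 0, 0, 1, 1, 1, 1, 1, 1
  0, 0, 0, 1, 1, 1, 2, 2, 2, 2, 2, 2
  0, 0, 0, 1, 2, 2, 3, 3, 3, 3, 3, 3
  0, 0, 0, 1, 2, 2, 3, 3, 3, 4, 4, 4
  1, 1, 1, 2, 3, 3, 4, 4, 4, 5, 5, 5
  1, 1, 1, 2, 3, 3, 4, 5, 5, 6, 6, 6
  1, 2, 2, 3, 4, 4, 5, 6, 6, 7, 7, 7
  1, 2, 2, 3, 4, 5, 6, 7, 7, 8, 8, 8
  1, 2, 2, 3, 4, 5, 6, 7, 7, 8, 8, 9
  1, 2, 3, 4, 5, 6, 7, 8, 8, 9, 9, 10
  1, 2, 3, 4, 5, 6, 7, 8, 9, 10, 10, 11
  1, 2, 3, 4, 5, 6, 7, 8, 9, 10, 11, 12

hence w(1..12) = (7, 4, 5, 10, 1, 8, 2, 6, 12, 3, 9, 11).

Fulton essential set (9 of the 25 Rothe cells):

[(1, 6, 0), (4, 3, 0), (4, 6, 2), (4, 9, 3), (6, 3, 1), (6, 6, 3), (9, 3, 2), (9, 9, 7), (9, 11, 8)]


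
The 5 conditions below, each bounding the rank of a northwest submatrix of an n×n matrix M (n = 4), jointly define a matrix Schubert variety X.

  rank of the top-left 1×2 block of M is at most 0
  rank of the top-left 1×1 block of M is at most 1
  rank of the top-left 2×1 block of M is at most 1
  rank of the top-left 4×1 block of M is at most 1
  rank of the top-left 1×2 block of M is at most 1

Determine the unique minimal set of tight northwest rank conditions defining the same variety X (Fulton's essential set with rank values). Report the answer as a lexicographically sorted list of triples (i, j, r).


The tightest implied rank at each (i,j), from the 5 conditions:

  row 1: 0, 0, 1, 1
  row 2: 1, 1, 2, 2
  row 3: 1, 2, 3, 3
  row 4: 1, 2, 3, 4

the unique w with this rank table is (3, 1, 2, 4).

Rothe diagram D(w) (2 cells), 1 SE-corner (essential condition):

[(1, 2, 0)]


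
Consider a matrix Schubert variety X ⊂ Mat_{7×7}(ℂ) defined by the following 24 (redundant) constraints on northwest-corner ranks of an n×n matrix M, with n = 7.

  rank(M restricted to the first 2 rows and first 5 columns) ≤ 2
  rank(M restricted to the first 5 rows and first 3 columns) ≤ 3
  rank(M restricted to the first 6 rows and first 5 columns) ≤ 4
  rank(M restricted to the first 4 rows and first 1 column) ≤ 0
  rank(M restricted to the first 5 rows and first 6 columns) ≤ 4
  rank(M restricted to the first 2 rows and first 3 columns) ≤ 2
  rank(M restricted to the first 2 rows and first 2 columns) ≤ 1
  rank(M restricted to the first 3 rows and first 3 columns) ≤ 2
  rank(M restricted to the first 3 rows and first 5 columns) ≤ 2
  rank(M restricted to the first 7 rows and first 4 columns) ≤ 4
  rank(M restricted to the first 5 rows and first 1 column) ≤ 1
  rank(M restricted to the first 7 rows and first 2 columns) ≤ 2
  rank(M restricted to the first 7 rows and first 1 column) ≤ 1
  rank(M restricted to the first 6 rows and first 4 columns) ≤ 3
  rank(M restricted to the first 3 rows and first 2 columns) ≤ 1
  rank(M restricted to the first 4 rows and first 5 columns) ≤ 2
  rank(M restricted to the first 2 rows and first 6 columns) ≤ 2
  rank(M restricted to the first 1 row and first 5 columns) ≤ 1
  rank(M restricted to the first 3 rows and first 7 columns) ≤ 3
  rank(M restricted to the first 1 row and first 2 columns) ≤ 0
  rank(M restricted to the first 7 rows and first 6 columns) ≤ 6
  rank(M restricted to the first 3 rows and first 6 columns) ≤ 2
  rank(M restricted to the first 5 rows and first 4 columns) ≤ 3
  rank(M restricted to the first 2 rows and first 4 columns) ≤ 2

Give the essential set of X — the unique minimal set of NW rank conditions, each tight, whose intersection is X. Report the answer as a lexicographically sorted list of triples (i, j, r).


The tightest implied rank at each (i,j), from the 24 conditions:

  row 1: 0  0  1  1  1  1  1
  row 2: 0  1  2  2  2  2  2
  row 3: 0  1  2  2  2  2  3
  row 4: 0  1  2  2  2  3  4
  row 5: 1  2  3  3  3  4  5
  row 6: 1  2  3  3  4  5  6
  row 7: 1  2  3  4  5  6  7

giving w = (3, 2, 7, 6, 1, 5, 4) via Δ²R.

D(w) has 11 cells with 5 SE-corners; essential set:

[(1, 2, 0), (3, 6, 2), (4, 1, 0), (4, 5, 2), (6, 4, 3)]


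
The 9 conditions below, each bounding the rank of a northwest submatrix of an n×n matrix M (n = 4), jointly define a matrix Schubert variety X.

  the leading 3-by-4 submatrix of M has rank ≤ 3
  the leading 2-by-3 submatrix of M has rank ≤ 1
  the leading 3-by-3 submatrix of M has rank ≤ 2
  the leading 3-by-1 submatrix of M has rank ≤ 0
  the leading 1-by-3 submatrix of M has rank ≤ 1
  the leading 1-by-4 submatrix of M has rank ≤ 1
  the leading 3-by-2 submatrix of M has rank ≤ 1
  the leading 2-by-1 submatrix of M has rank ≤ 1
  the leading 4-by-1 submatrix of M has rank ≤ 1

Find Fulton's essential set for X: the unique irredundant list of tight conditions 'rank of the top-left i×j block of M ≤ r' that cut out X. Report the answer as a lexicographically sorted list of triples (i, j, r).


The tightest implied rank at each (i,j), from the 9 conditions:

  i=1: 0, 1, 1, 1
  i=2: 0, 1, 1, 2
  i=3: 0, 1, 2, 3
  i=4: 1, 2, 3, 4

hence w(1..4) = (2, 4, 3, 1).

D(w) has 4 cells with 2 SE-corners; essential set:

[(2, 3, 1), (3, 1, 0)]


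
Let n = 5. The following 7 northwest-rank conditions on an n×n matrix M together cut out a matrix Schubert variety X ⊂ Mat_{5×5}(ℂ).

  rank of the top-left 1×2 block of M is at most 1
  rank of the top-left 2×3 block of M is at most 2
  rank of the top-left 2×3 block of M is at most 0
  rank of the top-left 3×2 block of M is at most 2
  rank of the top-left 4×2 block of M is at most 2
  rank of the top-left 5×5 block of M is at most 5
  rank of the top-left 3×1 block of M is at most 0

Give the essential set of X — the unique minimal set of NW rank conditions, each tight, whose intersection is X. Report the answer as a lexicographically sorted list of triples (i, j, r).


Reconstructing r_w from the 7 given conditions:

  0, 0, 0, 1, 1
  0, 0, 0, 1, 2
  0, 1, 1, 2, 3
  1, 2, 2, 3, 4
  1, 2, 3, 4, 5

hence w(1..5) = (4, 5, 2, 1, 3).

Fulton essential set (2 of the 7 Rothe cells):

[(2, 3, 0), (3, 1, 0)]


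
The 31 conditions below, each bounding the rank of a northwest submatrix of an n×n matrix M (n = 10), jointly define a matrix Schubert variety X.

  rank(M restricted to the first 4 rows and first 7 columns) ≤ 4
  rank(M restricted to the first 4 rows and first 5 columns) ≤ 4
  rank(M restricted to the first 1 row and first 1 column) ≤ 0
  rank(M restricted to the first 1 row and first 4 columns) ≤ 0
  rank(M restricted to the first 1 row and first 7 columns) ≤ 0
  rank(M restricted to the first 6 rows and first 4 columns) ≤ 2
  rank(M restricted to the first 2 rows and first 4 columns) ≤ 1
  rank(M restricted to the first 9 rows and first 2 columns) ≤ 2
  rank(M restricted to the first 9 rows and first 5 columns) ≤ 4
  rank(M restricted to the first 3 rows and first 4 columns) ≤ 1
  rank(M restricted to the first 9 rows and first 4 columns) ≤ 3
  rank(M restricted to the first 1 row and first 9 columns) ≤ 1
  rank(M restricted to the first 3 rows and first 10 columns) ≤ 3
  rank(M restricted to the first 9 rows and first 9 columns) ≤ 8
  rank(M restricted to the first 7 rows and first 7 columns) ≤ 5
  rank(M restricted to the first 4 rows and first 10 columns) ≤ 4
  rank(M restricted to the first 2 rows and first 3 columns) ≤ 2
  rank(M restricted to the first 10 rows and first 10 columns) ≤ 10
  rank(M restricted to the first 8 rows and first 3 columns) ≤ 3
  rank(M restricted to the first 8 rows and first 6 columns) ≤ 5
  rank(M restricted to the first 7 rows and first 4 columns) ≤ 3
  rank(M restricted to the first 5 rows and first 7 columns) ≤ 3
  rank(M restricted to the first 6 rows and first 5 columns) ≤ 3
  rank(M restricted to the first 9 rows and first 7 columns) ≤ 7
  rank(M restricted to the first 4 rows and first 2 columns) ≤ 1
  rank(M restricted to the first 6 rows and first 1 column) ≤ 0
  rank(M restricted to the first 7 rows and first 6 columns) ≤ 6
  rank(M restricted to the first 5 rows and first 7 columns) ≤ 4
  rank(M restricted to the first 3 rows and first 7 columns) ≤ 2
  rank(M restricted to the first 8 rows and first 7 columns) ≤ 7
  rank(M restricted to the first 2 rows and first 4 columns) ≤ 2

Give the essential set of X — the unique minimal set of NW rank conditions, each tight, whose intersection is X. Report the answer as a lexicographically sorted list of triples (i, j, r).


Computing R[i][j] = min implied NW-rank bound (n=10, 31 conditions):

  row 1: 0  0  0  0  0  0  0  1  1  1
  row 2: 0  1  1  1  1  1  1  2  2  2
  row 3: 0  1  1  1  2  2  2  3  3  3
  row 4: 0  1  2  2  3  3  3  4  4  4
  row 5: 0  1  2  2  3  3  3  4  5  5
  row 6: 0  1  2  2  3  4  4  5  6  6
  row 7: 1  2  3  3  4  5  5  6  7  7
  row 8: 1  2  3  3  4  5  6  7  8  8
  row 9: 1  2  3  3  4  5  6  7  8  9
  row 10: 1  2  3  4  5  6  7  8  9  10

giving w = (8, 2, 5, 3, 9, 6, 1, 7, 10, 4) via Δ²R.

D(w) has 20 cells with 6 SE-corners; essential set:

[(1, 7, 0), (3, 4, 1), (5, 7, 3), (6, 1, 0), (6, 4, 2), (9, 4, 3)]


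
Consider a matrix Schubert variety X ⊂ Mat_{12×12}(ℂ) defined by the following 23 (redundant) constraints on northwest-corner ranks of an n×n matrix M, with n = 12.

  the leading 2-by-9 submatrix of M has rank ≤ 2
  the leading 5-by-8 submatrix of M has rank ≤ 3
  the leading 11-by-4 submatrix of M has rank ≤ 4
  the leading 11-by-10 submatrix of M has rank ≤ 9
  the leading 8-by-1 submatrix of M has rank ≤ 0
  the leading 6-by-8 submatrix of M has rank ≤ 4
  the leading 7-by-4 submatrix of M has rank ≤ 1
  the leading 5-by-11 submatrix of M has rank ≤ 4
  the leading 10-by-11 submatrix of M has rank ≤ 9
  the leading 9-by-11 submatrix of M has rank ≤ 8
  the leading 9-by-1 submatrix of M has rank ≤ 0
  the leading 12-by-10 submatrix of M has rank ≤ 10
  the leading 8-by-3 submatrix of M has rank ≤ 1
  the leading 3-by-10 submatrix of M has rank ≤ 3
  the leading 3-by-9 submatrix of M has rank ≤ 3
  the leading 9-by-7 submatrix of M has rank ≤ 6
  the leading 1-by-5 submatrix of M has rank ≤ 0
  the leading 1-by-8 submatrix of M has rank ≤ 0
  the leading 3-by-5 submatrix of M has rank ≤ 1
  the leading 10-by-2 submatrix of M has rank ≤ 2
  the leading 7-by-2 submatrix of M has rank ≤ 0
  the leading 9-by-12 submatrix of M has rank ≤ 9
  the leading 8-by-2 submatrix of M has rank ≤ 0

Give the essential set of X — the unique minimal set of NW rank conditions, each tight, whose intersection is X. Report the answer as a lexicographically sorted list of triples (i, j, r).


The tightest implied rank at each (i,j), from the 23 conditions:

  R[1]: 0 0 0 0 0 0 0 0 1 1 1 1
  R[2]: 0 0 1 1 1 1 1 1 2 2 2 2
  R[3]: 0 0 1 1 1 2 2 2 3 3 3 3
  R[4]: 0 0 1 1 2 3 3 3 4 4 4 4
  R[5]: 0 0 1 1 2 3 3 3 4 4 4 5
  R[6]: 0 0 1 1 2 3 4 4 5 5 5 6
  R[7]: 0 0 1 1 2 3 4 5 6 6 6 7
  R[8]: 0 0 1 2 3 4 5 6 7 7 7 8
  R[9]: 0 1 2 3 4 5 6 7 8 8 8 9
  R[10]: 1 2 3 4 5 6 7 8 9 9 9 10
  R[11]: 1 2 3 4 5 6 7 8 9 9 10 11
  R[12]: 1 2 3 4 5 6 7 8 9 10 11 12

the unique w with this rank table is (9, 3, 6, 5, 12, 7, 8, 4, 2, 1, 11, 10).

Rothe diagram D(w) (34 cells), 8 SE-corners (essential conditions):

[(1, 8, 0), (3, 5, 1), (5, 8, 3), (5, 11, 4), (7, 4, 1), (8, 2, 0), (9, 1, 0), (11, 10, 9)]
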